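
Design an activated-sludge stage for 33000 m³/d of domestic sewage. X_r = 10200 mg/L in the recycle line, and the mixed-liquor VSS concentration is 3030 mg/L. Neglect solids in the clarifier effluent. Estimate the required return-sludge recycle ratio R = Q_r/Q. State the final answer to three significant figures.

Solids balance on the clarifier gives (1+R)X = R·X_r, so R = X/(X_r − X) = 3030 / (10200 − 3030) = 0.4226.

R ≈ 0.423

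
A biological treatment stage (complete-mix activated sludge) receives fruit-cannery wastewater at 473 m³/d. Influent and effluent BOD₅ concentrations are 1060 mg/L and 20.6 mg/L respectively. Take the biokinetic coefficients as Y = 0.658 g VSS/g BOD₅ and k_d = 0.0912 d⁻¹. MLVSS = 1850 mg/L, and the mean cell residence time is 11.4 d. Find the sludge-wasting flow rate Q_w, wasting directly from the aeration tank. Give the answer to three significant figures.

Rearranging the biomass balance for a CMAS with decay, V = Y·Q·ΔS·θ_c / [X·(1+k_d θ_c)] = 0.658 × 473 × (1060 − 20.6) × 11.4 / [1850 × (1 + 0.0912 × 11.4)] = 3.69×10^6 / 3773 = 977.3 m³.
With mixed-liquor wasting, θ_c = V/Q_w, so Q_w = V/θ_c = 977.3/11.4 = 85.73 m³/d.

Q_w ≈ 85.7 m³/d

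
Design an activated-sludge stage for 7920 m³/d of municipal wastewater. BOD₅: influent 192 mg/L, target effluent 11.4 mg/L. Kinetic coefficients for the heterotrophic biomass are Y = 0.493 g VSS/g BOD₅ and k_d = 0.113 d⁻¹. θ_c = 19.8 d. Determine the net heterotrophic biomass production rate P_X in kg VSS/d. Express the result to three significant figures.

Y_obs = Y / (1 + k_d θ_c) = 0.493 / (1 + 0.113 × 19.8) = 0.493 / 3.237 = 0.1523.
Q·(S₀ − S) = 7920 × (192 − 11.4) × 10⁻³ = 1430 kg/d removed.
Biomass produced: P_X = Y_obs·Q·ΔS = 0.1523 × 1430 ≈ 217.8 kg VSS/d.

P_X ≈ 218 kg VSS/d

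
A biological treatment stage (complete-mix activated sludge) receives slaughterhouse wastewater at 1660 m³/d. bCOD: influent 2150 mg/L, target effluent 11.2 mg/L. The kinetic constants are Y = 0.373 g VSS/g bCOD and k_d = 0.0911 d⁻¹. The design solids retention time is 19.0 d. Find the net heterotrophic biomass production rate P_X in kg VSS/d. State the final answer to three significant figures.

Y_obs = Y / (1 + k_d θ_c) = 0.373 / (1 + 0.0911 × 19.0) = 0.373 / 2.731 = 0.1366.
Mass of bCOD removed per day: Q(S₀ − S) = 1660 × 2139 g/m³ = 3550 kg/d.
Net biomass production P_X = Y_obs × Q·(S₀ − S) = 0.1366 × 3550 = 484.9 kg VSS/d.

P_X ≈ 485 kg VSS/d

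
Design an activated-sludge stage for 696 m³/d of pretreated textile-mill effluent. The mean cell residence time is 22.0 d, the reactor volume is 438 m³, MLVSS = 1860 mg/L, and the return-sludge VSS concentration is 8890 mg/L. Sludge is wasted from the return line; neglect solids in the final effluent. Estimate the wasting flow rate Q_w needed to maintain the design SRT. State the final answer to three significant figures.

Q_w ≈ 4.17 m³/d

θ_c = V·X/(Q_w·X_r) when wasting from the recycle, so Q_w = V·X/(θ_c·X_r) = 438.0 × 1860 / (22.0 × 8890) = 4.165 m³/d.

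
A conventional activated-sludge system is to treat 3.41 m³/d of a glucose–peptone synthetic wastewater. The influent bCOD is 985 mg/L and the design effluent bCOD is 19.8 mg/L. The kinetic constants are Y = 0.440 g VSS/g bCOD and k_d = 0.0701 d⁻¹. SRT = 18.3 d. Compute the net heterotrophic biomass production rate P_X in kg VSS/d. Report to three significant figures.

P_X ≈ 0.634 kg VSS/d

Correct the yield for decay: Y_obs = Y/(1 + k_d θ_c) = 0.440 / (1 + 0.0701 × 18.3) = 0.440 / 2.283 = 0.1927.
Q·(S₀ − S) = 3.41 × (985 − 19.8) × 10⁻³ = 3.291 kg/d removed.
So the net sludge growth is P_X = 0.1927 × 3.291 = 0.6344 kg VSS/d.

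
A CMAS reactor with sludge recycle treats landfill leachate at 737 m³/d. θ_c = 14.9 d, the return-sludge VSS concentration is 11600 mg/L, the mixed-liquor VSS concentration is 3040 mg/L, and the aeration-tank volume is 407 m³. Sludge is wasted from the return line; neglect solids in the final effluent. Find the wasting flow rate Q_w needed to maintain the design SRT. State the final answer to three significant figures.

Wasting from the return line (neglecting effluent solids): Q_w = V·X / (θ_c·X_r) = 407.0 × 3040 / (14.9 × 11600) = 7.159 m³/d.

Q_w ≈ 7.16 m³/d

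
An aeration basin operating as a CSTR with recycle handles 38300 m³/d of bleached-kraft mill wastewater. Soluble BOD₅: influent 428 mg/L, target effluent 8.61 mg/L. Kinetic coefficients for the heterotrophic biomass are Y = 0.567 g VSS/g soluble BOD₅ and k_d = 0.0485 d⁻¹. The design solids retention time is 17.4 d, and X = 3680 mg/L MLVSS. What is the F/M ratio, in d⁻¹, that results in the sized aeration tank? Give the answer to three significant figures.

Steady-state biomass mass balance: V·X·(1 + k_d·θ_c) = Y·Q·(S₀ − S)·θ_c, so V = 0.567 × 38300 × (428 − 8.61) × 17.4 / [3680 × (1 + 0.0485 × 17.4)] = 1.58×10^8 / 6786 = 23354 m³.
Food-to-microorganism ratio F/M = Q S₀ / (V X) = 38300 × 428 / (23354 × 3680) = 0.1907 d⁻¹.

F/M ≈ 0.191 d⁻¹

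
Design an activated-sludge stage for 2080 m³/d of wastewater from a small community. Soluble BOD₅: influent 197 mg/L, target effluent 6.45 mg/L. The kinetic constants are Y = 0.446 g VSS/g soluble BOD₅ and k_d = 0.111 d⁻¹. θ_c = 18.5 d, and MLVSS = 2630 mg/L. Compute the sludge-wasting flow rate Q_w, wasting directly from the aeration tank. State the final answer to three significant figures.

From the SRT design equation V = Y Q (S₀−S) θ_c / [X (1 + k_d θ_c)] = 0.446 × 2080 × (197 − 6.45) × 18.5 / [2630 × (1 + 0.111 × 18.5)] = 3.27×10^6 / 8031 = 407.2 m³.
With mixed-liquor wasting, θ_c = V/Q_w, so Q_w = V/θ_c = 407.2/18.5 = 22.01 m³/d.

Q_w ≈ 22.0 m³/d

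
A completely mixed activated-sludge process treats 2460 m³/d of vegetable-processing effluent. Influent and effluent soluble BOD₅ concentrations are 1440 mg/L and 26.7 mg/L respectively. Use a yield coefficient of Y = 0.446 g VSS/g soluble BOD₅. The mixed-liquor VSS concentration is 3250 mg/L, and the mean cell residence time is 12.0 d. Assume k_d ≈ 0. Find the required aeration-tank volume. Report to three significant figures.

V ≈ 5730 m³

Biomass mass balance (decay neglected): V·X = Y·Q·(S₀ − S)·θ_c, so V = 0.446 × 2460 × (1440 − 26.7) × 12.0 / 3250 = 5725 m³.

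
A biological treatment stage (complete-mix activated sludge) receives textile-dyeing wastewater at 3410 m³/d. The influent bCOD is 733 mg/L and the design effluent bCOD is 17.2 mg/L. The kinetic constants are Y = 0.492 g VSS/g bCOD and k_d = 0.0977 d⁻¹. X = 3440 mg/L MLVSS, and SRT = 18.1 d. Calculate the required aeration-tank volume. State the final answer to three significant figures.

Steady-state biomass mass balance: V·X·(1 + k_d·θ_c) = Y·Q·(S₀ − S)·θ_c, so V = 0.492 × 3410 × (733 − 17.2) × 18.1 / [3440 × (1 + 0.0977 × 18.1)] = 2.17×10^7 / 9523 = 2282 m³.

V ≈ 2280 m³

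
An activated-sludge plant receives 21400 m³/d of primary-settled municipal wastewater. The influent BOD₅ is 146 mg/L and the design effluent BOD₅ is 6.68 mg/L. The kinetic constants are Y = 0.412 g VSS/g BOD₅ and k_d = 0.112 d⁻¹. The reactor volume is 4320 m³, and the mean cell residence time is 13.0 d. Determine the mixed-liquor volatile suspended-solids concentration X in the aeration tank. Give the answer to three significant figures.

X = Y·Q·ΔS·θ_c / [V·(1 + k_d θ_c)] = 0.412 × 21400 × (146 − 6.68) × 13.0 / [4320 × (1 + 0.112 × 13.0)] = 1505 mg/L.

X ≈ 1510 mg/L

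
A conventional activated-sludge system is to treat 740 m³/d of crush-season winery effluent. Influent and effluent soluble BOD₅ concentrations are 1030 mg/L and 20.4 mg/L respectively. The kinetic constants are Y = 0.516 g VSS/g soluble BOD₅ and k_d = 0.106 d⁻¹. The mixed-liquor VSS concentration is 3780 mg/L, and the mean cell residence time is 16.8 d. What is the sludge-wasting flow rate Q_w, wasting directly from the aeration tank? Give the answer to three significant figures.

From the SRT design equation V = Y Q (S₀−S) θ_c / [X (1 + k_d θ_c)] = 0.516 × 740 × (1030 − 20.4) × 16.8 / [3780 × (1 + 0.106 × 16.8)] = 6.48×10^6 / 10511 = 616.1 m³.
For wasting at MLVSS concentration, Q_w = V/θ_c = 616.1/16.8 = 36.67 m³/d.

Q_w ≈ 36.7 m³/d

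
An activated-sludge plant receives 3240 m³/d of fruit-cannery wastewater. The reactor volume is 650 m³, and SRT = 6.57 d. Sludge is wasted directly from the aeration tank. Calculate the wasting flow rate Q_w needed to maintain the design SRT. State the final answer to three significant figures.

With mixed-liquor wasting, θ_c = V/Q_w, so Q_w = V/θ_c = 650.0/6.57 = 98.93 m³/d.

Q_w ≈ 98.9 m³/d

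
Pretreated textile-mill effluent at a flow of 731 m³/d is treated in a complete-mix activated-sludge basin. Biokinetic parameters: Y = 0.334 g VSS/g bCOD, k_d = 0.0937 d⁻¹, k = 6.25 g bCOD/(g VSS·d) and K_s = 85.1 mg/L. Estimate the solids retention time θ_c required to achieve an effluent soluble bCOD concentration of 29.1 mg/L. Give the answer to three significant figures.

θ_c ≈ 2.28 d

At the target effluent, Y k S/(K_s+S) = 0.334×6.25×29.1/114.2 = 0.5319 d⁻¹.
θ_c = 1/(μ − k_d) = 1/(0.5319 − 0.0937) = 1/0.4382 = 2.282 d.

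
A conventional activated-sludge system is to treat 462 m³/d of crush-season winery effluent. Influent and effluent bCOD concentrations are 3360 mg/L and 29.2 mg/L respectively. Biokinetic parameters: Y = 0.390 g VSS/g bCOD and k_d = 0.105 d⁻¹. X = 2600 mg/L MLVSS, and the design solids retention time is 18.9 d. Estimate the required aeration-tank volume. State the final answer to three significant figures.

Steady-state biomass mass balance: V·X·(1 + k_d·θ_c) = Y·Q·(S₀ − S)·θ_c, so V = 0.390 × 462 × (3360 − 29.2) × 18.9 / [2600 × (1 + 0.105 × 18.9)] = 1.13×10^7 / 7760 = 1462 m³.

V ≈ 1460 m³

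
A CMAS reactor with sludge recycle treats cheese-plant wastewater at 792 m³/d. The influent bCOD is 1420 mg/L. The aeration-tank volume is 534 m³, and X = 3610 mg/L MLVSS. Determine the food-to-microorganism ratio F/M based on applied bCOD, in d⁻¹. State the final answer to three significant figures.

F/M = applied load / biomass = Q·S₀/(V·X) = 792 × 1420 / (534.0 × 3610) = 0.5834 d⁻¹.

F/M ≈ 0.583 d⁻¹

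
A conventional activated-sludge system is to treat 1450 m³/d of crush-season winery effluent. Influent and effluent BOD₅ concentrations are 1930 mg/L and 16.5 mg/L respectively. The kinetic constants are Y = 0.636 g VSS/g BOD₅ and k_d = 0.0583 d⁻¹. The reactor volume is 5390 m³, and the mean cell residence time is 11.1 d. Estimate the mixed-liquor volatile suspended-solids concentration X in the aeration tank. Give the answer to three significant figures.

X = Y·Q·ΔS·θ_c / [V·(1 + k_d θ_c)] = 0.636 × 1450 × (1930 − 16.5) × 11.1 / [5390 × (1 + 0.0583 × 11.1)] = 2206 mg/L.

X ≈ 2210 mg/L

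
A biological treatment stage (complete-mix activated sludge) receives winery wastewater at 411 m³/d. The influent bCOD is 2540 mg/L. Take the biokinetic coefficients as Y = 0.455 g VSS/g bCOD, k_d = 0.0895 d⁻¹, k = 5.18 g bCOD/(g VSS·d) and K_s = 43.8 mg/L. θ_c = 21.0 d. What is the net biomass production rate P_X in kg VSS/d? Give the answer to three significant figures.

P_X ≈ 165 kg VSS/d

For a completely mixed reactor with recycle the Lawrence–McCarty relation gives S = K_s·(1 + k_d·θ_c) / [θ_c·(Y·k − k_d) − 1] = 43.8 × (1 + 0.0895 × 21.0) / [21.0 × (0.455 × 5.18 − 0.0895) − 1] = 126.1 / 46.62 = 2.706 mg/L.
Y_obs = Y / (1 + k_d θ_c) = 0.455 / (1 + 0.0895 × 21.0) = 0.455 / 2.880 = 0.1580.
ΔS = 2540 − 2.71 = 2537 mg/L, so the substrate removal rate is 411 × 2537/1000 = 1043 kg bCOD/d.
Biomass produced: P_X = Y_obs·Q·ΔS = 0.1580 × 1043 ≈ 164.8 kg VSS/d.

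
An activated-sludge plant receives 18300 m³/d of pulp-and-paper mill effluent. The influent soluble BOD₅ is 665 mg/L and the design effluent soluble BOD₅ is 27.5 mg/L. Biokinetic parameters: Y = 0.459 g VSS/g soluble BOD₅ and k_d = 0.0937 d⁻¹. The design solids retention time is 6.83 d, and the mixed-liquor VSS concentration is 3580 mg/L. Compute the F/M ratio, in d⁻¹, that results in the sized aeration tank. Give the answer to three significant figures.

Steady-state biomass mass balance: V·X·(1 + k_d·θ_c) = Y·Q·(S₀ − S)·θ_c, so V = 0.459 × 18300 × (665 − 27.5) × 6.83 / [3580 × (1 + 0.0937 × 6.83)] = 3.66×10^7 / 5871 = 6229 m³.
Food-to-microorganism ratio F/M = Q S₀ / (V X) = 18300 × 665 / (6229 × 3580) = 0.5457 d⁻¹.

F/M ≈ 0.546 d⁻¹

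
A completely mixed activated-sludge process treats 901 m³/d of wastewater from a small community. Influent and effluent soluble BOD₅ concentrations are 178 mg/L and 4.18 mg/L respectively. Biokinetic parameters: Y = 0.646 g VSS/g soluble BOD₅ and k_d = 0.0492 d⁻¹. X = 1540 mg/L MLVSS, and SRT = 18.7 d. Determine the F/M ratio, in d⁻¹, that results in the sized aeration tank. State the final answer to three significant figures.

Rearranging the biomass balance for a CMAS with decay, V = Y·Q·ΔS·θ_c / [X·(1+k_d θ_c)] = 0.646 × 901 × (178 − 4.18) × 18.7 / [1540 × (1 + 0.0492 × 18.7)] = 1.89×10^6 / 2957 = 639.8 m³.
Food-to-microorganism ratio F/M = Q S₀ / (V X) = 901 × 178 / (639.8 × 1540) = 0.1628 d⁻¹.

F/M ≈ 0.163 d⁻¹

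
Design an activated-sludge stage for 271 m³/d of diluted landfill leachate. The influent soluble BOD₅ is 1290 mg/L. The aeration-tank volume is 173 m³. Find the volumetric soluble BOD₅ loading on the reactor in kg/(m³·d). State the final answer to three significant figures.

Applied soluble BOD₅ load per unit volume = Q·S₀/V = (271 × 1290/1000)/173.0 = 2.021 kg soluble BOD₅·m⁻³·d⁻¹.

L_v ≈ 2.02 kg soluble BOD₅/(m³·d)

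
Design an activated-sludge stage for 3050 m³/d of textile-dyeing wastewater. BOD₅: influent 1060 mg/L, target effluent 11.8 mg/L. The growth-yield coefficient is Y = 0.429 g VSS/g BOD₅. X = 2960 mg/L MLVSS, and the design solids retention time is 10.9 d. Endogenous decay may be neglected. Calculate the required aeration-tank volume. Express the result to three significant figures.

V·X = Y·Q·ΔS·θ_c gives V = 0.429 × 3050 × (1060 − 11.8) × 10.9 / 2960 = 5051 m³.

V ≈ 5050 m³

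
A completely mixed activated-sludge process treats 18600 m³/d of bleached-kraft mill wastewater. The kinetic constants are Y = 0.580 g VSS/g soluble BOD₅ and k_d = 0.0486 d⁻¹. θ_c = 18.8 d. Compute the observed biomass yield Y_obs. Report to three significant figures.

Y_obs ≈ 0.303 g VSS/g soluble BOD₅

Observed yield with endogenous decay: Y_obs = Y / (1 + k_d·θ_c) = 0.580 / (1 + 0.0486 × 18.8) = 0.580 / 1.914 = 0.3031 g VSS/g soluble BOD₅.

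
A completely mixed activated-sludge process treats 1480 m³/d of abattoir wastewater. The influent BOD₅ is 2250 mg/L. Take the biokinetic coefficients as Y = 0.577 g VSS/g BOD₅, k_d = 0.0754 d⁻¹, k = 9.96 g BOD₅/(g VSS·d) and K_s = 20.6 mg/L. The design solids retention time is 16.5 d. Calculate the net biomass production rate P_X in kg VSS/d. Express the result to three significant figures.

P_X ≈ 856 kg VSS/d

Effluent substrate depends only on kinetics and SRT: S = K_s(1 + k_d θ_c) / [θ_c(Yk − k_d) − 1] = 20.6 × (1 + 0.0754 × 16.5) / [16.5 × (0.577 × 9.96 − 0.0754) − 1] = 46.23 / 92.58 = 0.4993 mg/L.
Y_obs = Y / (1 + k_d θ_c) = 0.577 / (1 + 0.0754 × 16.5) = 0.577 / 2.244 = 0.2571.
Q·(S₀ − S) = 1480 × (2250 − 0.499) × 10⁻³ = 3329 kg/d removed.
Net biomass production P_X = Y_obs × Q·(S₀ − S) = 0.2571 × 3329 = 856.0 kg VSS/d.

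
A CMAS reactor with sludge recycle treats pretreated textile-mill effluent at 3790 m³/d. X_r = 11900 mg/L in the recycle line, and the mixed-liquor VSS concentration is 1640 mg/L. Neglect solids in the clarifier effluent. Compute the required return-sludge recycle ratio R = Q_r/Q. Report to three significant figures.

Solids balance on the clarifier gives (1+R)X = R·X_r, so R = X/(X_r − X) = 1640 / (11900 − 1640) = 0.1598.

R ≈ 0.160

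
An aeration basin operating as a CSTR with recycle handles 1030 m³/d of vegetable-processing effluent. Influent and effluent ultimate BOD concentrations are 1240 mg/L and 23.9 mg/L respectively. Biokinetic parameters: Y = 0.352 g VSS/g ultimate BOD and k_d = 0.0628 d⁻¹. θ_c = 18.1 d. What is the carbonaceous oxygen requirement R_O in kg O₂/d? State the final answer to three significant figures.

Correct the yield for decay: Y_obs = Y/(1 + k_d θ_c) = 0.352 / (1 + 0.0628 × 18.1) = 0.352 / 2.137 = 0.1647.
Substrate removed = Q·(S₀ − S) = 1030 m³/d × (1240 − 23.9) g/m³ = 1.25×10^6 g/d = 1253 kg/d.
P_X = Y_obs·Q·(S₀ − S) = 0.1647 × 1253 = 206.4 kg VSS/d.
Carbonaceous O₂ demand = substrate oxidised − cell-mass equivalent = 1253 − 1.42 × 206.4 = 959.6 kg O₂/d.

R_O ≈ 960 kg O₂/d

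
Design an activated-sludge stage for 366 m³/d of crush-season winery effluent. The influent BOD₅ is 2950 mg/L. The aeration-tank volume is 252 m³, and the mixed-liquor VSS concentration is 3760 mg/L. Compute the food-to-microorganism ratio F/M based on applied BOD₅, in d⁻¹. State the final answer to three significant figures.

F/M ≈ 1.14 d⁻¹

F/M = Q·S₀ / (V·X) = 366 × 2950 / (252.0 × 3760) = 1.140 g BOD₅·(g VSS·d)⁻¹.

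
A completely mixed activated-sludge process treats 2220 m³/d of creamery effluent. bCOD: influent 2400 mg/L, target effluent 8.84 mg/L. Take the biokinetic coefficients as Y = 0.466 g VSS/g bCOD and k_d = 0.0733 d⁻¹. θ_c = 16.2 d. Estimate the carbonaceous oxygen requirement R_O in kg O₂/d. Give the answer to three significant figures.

Observed yield with endogenous decay: Y_obs = Y / (1 + k_d·θ_c) = 0.466 / (1 + 0.0733 × 16.2) = 0.466 / 2.187 = 0.2130 g VSS/g bCOD.
Mass of bCOD removed per day: Q(S₀ − S) = 2220 × 2391 g/m³ = 5308 kg/d.
P_X = Y_obs·Q·(S₀ − S) = 0.2130 × 5308 = 1131 kg VSS/d.
Carbonaceous O₂ demand = substrate oxidised − cell-mass equivalent = 5308 − 1.42 × 1131 = 3703 kg O₂/d.

R_O ≈ 3700 kg O₂/d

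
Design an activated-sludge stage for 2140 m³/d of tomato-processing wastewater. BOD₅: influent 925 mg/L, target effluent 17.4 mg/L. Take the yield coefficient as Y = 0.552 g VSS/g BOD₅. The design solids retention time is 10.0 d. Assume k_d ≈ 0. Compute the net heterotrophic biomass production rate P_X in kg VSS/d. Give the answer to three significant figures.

With endogenous decay neglected, the observed yield equals the true yield: Y_obs = Y = 0.552 g VSS/g BOD₅.
ΔS = 925 − 17.4 = 907.6 mg/L, so the substrate removal rate is 2140 × 907.6/1000 = 1942 kg BOD₅/d.
Net biomass production P_X = Y_obs × Q·(S₀ − S) = 0.5520 × 1942 = 1072 kg VSS/d.

P_X ≈ 1070 kg VSS/d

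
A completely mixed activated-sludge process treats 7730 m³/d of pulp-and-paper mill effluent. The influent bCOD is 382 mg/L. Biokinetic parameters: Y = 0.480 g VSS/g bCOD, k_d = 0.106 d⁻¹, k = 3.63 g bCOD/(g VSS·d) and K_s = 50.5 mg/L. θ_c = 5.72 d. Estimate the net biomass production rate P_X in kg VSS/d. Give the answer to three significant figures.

P_X ≈ 860 kg VSS/d

Effluent substrate depends only on kinetics and SRT: S = K_s(1 + k_d θ_c) / [θ_c(Yk − k_d) − 1] = 50.5 × (1 + 0.106 × 5.72) / [5.72 × (0.480 × 3.63 − 0.106) − 1] = 81.12 / 8.360 = 9.703 mg/L.
Observed yield with endogenous decay: Y_obs = Y / (1 + k_d·θ_c) = 0.480 / (1 + 0.106 × 5.72) = 0.480 / 1.606 = 0.2988 g VSS/g bCOD.
Substrate removed = Q·(S₀ − S) = 7730 m³/d × (382 − 9.70) g/m³ = 2.88×10^6 g/d = 2878 kg/d.
Biomass produced: P_X = Y_obs·Q·ΔS = 0.2988 × 2878 ≈ 860.0 kg VSS/d.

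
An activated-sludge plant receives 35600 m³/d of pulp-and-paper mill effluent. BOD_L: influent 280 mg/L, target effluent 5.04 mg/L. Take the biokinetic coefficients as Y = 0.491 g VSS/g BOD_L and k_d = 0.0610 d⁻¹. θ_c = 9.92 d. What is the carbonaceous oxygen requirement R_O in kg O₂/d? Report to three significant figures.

Correct the yield for decay: Y_obs = Y/(1 + k_d θ_c) = 0.491 / (1 + 0.0610 × 9.92) = 0.491 / 1.605 = 0.3059.
ΔS = 280 − 5.04 = 275.0 mg/L, so the substrate removal rate is 35600 × 275.0/1000 = 9789 kg BOD_L/d.
Biomass synthesised: P_X = Y_obs × 9789 = 2994 kg VSS/d.
R_O = Q·(S₀ − S) − 1.42·P_X = 9789 − 1.42 × 2994 = 5537 kg O₂/d.

R_O ≈ 5540 kg O₂/d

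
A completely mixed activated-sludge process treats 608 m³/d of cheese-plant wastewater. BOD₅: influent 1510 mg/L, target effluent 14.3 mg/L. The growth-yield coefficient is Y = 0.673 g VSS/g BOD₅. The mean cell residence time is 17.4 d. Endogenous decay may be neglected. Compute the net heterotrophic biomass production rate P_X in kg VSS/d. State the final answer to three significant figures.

P_X ≈ 612 kg VSS/d

With endogenous decay neglected, the observed yield equals the true yield: Y_obs = Y = 0.673 g VSS/g BOD₅.
Substrate removed = Q·(S₀ − S) = 608 m³/d × (1510 − 14.3) g/m³ = 9.09×10^5 g/d = 909.4 kg/d.
So the net sludge growth is P_X = 0.6730 × 909.4 = 612.0 kg VSS/d.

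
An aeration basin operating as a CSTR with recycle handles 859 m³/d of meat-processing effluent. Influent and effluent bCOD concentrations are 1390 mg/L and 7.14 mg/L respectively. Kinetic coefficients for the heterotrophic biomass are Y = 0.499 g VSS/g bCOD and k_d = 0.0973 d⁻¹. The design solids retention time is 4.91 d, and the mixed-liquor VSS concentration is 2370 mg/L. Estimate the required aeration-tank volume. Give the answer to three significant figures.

V ≈ 831 m³

Rearranging the biomass balance for a CMAS with decay, V = Y·Q·ΔS·θ_c / [X·(1+k_d θ_c)] = 0.499 × 859 × (1390 − 7.14) × 4.91 / [2370 × (1 + 0.0973 × 4.91)] = 2.91×10^6 / 3502 = 831.0 m³.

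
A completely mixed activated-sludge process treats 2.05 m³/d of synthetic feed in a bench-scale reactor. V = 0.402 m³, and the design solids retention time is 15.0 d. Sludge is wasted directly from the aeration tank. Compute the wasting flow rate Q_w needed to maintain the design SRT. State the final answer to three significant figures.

Q_w ≈ 0.0268 m³/d

For wasting at MLVSS concentration, Q_w = V/θ_c = 0.4020/15.0 = 0.02680 m³/d.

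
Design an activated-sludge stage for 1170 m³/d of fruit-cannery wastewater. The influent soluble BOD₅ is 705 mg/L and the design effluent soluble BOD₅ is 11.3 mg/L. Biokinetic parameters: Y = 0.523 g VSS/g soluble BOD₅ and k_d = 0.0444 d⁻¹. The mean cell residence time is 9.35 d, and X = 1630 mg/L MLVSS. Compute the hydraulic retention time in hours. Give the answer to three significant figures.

Rearranging the biomass balance for a CMAS with decay, V = Y·Q·ΔS·θ_c / [X·(1+k_d θ_c)] = 0.523 × 1170 × (705 − 11.3) × 9.35 / [1630 × (1 + 0.0444 × 9.35)] = 3.97×10^6 / 2307 = 1721 m³.
τ = V/Q = 1721/1170 = 1.471 d, or 35.29 h.

τ ≈ 35.3 h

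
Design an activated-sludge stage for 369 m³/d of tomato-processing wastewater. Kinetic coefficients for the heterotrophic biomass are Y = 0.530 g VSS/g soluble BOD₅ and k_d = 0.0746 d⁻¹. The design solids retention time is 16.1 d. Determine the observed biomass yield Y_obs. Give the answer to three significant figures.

Y_obs ≈ 0.241 g VSS/g soluble BOD₅

Observed yield with endogenous decay: Y_obs = Y / (1 + k_d·θ_c) = 0.530 / (1 + 0.0746 × 16.1) = 0.530 / 2.201 = 0.2408 g VSS/g soluble BOD₅.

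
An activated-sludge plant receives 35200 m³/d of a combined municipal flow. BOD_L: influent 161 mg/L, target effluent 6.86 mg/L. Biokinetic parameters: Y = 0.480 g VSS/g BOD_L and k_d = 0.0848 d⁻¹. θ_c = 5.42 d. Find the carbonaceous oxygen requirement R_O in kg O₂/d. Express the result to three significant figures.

Y_obs = Y / (1 + k_d θ_c) = 0.480 / (1 + 0.0848 × 5.42) = 0.480 / 1.460 = 0.3289.
ΔS = 161 − 6.86 = 154.1 mg/L, so the substrate removal rate is 35200 × 154.1/1000 = 5426 kg BOD_L/d.
P_X = Y_obs·Q·(S₀ − S) = 0.3289 × 5426 = 1784 kg VSS/d.
Carbonaceous O₂ demand = substrate oxidised − cell-mass equivalent = 5426 − 1.42 × 1784 = 2892 kg O₂/d.

R_O ≈ 2890 kg O₂/d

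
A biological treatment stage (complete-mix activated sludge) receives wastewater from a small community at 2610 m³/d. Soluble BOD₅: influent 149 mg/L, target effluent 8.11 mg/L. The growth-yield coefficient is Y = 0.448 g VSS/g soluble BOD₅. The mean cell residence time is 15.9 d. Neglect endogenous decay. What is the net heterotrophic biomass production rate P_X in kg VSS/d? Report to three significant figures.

P_X ≈ 165 kg VSS/d

With endogenous decay neglected, the observed yield equals the true yield: Y_obs = Y = 0.448 g VSS/g soluble BOD₅.
Mass of soluble BOD₅ removed per day: Q(S₀ − S) = 2610 × 140.9 g/m³ = 367.7 kg/d.
Net biomass production P_X = Y_obs × Q·(S₀ − S) = 0.4480 × 367.7 = 164.7 kg VSS/d.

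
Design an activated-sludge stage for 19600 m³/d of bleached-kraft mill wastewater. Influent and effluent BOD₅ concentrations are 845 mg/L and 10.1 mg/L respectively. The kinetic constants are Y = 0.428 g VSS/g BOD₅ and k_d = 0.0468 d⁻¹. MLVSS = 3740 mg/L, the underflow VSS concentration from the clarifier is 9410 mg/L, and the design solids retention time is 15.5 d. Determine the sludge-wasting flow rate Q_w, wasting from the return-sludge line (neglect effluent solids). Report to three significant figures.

Q_w ≈ 431 m³/d

Steady-state biomass mass balance: V·X·(1 + k_d·θ_c) = Y·Q·(S₀ − S)·θ_c, so V = 0.428 × 19600 × (845 − 10.1) × 15.5 / [3740 × (1 + 0.0468 × 15.5)] = 1.09×10^8 / 6453 = 16823 m³.
Q_w = (V·X)/(θ_c X_r) = 16823 × 3740 / (15.5 × 9410) = 431.4 m³/d.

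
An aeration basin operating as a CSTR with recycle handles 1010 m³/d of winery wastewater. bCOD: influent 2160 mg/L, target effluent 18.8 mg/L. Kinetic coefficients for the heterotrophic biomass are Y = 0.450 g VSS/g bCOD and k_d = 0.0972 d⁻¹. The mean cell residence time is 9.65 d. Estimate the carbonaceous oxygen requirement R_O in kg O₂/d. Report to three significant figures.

R_O ≈ 1450 kg O₂/d

The observed yield is Y_obs = Y/(1 + k_d·θ_c) = 0.450 / (1 + 0.0972 × 9.65) = 0.450 / 1.938 = 0.2322 g VSS per g bCOD removed.
Q·(S₀ − S) = 1010 × (2160 − 18.8) × 10⁻³ = 2163 kg/d removed.
Net sludge production P_X = 0.2322 × 2163 = 502.2 kg VSS/d.
R_O = Q·ΔS − 1.42 P_X = 2163 − 713.1 = 1450 kg O₂/d.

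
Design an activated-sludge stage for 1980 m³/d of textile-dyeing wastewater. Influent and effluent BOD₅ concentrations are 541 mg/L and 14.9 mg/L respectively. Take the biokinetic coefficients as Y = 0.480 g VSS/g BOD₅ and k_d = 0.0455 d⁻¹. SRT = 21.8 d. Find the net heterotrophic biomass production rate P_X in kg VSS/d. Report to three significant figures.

Correct the yield for decay: Y_obs = Y/(1 + k_d θ_c) = 0.480 / (1 + 0.0455 × 21.8) = 0.480 / 1.992 = 0.2410.
Q·(S₀ − S) = 1980 × (541 − 14.9) × 10⁻³ = 1042 kg/d removed.
So the net sludge growth is P_X = 0.2410 × 1042 = 251.0 kg VSS/d.

P_X ≈ 251 kg VSS/d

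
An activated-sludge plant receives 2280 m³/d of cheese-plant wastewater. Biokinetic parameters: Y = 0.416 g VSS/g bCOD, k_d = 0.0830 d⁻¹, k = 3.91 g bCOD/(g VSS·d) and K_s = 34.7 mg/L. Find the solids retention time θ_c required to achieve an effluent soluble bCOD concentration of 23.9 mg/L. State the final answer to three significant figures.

Specific growth rate at S = 23.9 mg/L: μ = YkS/(K_s+S) = 0.416·3.91·23.9/(34.7+23.9) = 0.6634 d⁻¹.
1/θ_c = 0.6634 − 0.0830 = 0.5804 d⁻¹, so θ_c = 1.723 d.

θ_c ≈ 1.72 d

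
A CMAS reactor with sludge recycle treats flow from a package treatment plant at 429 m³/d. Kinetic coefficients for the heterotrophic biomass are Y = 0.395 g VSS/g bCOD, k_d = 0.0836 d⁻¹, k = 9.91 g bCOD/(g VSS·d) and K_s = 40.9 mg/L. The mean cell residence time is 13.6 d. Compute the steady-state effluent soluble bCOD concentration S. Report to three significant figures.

From the Monod/SRT balance for a CMAS, S = K_s·(1+k_d θ_c)/[θ_c·(Y k − k_d) − 1] = 40.9 × (1 + 0.0836 × 13.6) / [13.6 × (0.395 × 9.91 − 0.0836) − 1] = 87.40 / 51.10 = 1.710 mg/L.

S ≈ 1.71 mg/L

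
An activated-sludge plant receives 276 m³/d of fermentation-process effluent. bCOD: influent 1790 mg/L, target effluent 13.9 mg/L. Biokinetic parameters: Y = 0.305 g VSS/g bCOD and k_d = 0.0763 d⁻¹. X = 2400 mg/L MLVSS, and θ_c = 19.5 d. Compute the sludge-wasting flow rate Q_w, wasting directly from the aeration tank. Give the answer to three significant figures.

Q_w ≈ 25.0 m³/d

From the SRT design equation V = Y Q (S₀−S) θ_c / [X (1 + k_d θ_c)] = 0.305 × 276 × (1790 − 13.9) × 19.5 / [2400 × (1 + 0.0763 × 19.5)] = 2.92×10^6 / 5971 = 488.3 m³.
With mixed-liquor wasting, θ_c = V/Q_w, so Q_w = V/θ_c = 488.3/19.5 = 25.04 m³/d.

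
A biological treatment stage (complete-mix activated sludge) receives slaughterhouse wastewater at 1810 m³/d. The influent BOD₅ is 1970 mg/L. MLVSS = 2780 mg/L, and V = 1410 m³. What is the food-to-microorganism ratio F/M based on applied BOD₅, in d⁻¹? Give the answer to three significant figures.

F/M = applied load / biomass = Q·S₀/(V·X) = 1810 × 1970 / (1410 × 2780) = 0.9097 d⁻¹.

F/M ≈ 0.910 d⁻¹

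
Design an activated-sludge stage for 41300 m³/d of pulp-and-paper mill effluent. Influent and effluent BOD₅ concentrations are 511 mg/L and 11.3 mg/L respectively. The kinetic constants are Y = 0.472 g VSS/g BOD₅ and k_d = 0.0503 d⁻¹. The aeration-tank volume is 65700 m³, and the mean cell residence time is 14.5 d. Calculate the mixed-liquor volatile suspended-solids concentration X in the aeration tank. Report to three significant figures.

From V·X·(1 + k_d·θ_c) = Y·Q·(S₀ − S)·θ_c: X = 0.472 × 41300 × (511 − 11.3) × 14.5 / [65700 × (1 + 0.0503 × 14.5)] = 1243 mg/L.

X ≈ 1240 mg/L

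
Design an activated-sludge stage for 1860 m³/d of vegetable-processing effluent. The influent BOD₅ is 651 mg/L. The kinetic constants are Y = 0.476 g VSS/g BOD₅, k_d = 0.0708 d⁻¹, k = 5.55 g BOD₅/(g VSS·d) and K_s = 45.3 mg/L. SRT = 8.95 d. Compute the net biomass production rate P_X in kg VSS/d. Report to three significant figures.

From the Monod/SRT balance for a CMAS, S = K_s·(1+k_d θ_c)/[θ_c·(Y k − k_d) − 1] = 45.3 × (1 + 0.0708 × 8.95) / [8.95 × (0.476 × 5.55 − 0.0708) − 1] = 74.00 / 22.01 = 3.362 mg/L.
Y_obs = Y / (1 + k_d θ_c) = 0.476 / (1 + 0.0708 × 8.95) = 0.476 / 1.634 = 0.2914.
Mass of BOD₅ removed per day: Q(S₀ − S) = 1860 × 647.6 g/m³ = 1205 kg/d.
So the net sludge growth is P_X = 0.2914 × 1205 = 351.0 kg VSS/d.

P_X ≈ 351 kg VSS/d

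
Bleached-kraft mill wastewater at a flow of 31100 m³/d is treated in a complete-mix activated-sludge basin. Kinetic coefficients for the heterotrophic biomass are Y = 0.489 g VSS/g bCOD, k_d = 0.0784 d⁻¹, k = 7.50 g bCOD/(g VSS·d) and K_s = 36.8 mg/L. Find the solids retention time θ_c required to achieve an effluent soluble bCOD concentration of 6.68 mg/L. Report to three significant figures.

At the target effluent, Y k S/(K_s+S) = 0.489×7.50×6.68/43.48 = 0.5635 d⁻¹.
θ_c = 1/(μ − k_d) = 1/(0.5635 − 0.0784) = 1/0.4851 = 2.062 d.

θ_c ≈ 2.06 d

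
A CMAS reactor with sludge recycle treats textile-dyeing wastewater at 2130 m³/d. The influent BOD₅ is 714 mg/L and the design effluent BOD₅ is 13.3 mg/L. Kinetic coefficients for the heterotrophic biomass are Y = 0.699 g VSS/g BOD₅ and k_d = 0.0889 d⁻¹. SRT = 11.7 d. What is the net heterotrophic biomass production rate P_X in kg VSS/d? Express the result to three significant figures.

P_X ≈ 511 kg VSS/d

Y_obs = Y / (1 + k_d θ_c) = 0.699 / (1 + 0.0889 × 11.7) = 0.699 / 2.040 = 0.3426.
Mass of BOD₅ removed per day: Q(S₀ − S) = 2130 × 700.7 g/m³ = 1492 kg/d.
Biomass produced: P_X = Y_obs·Q·ΔS = 0.3426 × 1492 ≈ 511.4 kg VSS/d.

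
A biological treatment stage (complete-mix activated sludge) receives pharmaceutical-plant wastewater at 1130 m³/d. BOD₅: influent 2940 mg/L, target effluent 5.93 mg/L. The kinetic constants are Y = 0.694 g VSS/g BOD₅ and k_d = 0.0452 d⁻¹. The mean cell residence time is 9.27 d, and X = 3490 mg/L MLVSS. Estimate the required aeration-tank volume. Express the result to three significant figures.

From the SRT design equation V = Y Q (S₀−S) θ_c / [X (1 + k_d θ_c)] = 0.694 × 1130 × (2940 − 5.93) × 9.27 / [3490 × (1 + 0.0452 × 9.27)] = 2.13×10^7 / 4952 = 4307 m³.

V ≈ 4310 m³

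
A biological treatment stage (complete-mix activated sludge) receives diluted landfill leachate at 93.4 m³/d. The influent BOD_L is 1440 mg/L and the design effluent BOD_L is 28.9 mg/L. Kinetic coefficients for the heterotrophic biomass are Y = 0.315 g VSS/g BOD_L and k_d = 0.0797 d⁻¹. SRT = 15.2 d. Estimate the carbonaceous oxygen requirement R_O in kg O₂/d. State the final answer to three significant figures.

Correct the yield for decay: Y_obs = Y/(1 + k_d θ_c) = 0.315 / (1 + 0.0797 × 15.2) = 0.315 / 2.211 = 0.1424.
Substrate removed = Q·(S₀ − S) = 93.4 m³/d × (1440 − 28.9) g/m³ = 1.32×10^5 g/d = 131.8 kg/d.
P_X = Y_obs·Q·(S₀ − S) = 0.1424 × 131.8 = 18.77 kg VSS/d.
Carbonaceous O₂ demand = substrate oxidised − cell-mass equivalent = 131.8 − 1.42 × 18.77 = 105.1 kg O₂/d.

R_O ≈ 105 kg O₂/d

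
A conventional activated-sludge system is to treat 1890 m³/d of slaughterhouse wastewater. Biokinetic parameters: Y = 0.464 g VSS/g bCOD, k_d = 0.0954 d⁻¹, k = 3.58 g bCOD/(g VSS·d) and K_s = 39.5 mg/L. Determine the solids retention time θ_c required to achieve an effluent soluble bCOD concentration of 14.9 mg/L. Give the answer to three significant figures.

From 1/θ_c = Y·k·S/(K_s + S) − k_d: Y·k·S/(K_s+S) = 0.464 × 3.58 × 14.9 / (39.5 + 14.9) = 0.4550 d⁻¹.
θ_c = 1/(μ − k_d) = 1/(0.4550 − 0.0954) = 1/0.3596 = 2.781 d.

θ_c ≈ 2.78 d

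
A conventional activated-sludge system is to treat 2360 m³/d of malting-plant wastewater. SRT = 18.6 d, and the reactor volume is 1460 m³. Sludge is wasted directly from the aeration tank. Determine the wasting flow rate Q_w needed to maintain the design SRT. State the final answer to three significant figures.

Wasting from the aeration tank: Q_w = V / θ_c = 1460 / 18.6 = 78.49 m³/d.

Q_w ≈ 78.5 m³/d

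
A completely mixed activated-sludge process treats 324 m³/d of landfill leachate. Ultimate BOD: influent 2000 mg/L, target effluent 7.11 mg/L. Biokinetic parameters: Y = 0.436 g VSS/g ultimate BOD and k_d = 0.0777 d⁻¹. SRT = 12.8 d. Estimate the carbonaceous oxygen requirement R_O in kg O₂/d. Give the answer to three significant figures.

R_O ≈ 445 kg O₂/d

Correct the yield for decay: Y_obs = Y/(1 + k_d θ_c) = 0.436 / (1 + 0.0777 × 12.8) = 0.436 / 1.995 = 0.2186.
Mass of ultimate BOD removed per day: Q(S₀ − S) = 324 × 1993 g/m³ = 645.7 kg/d.
P_X = Y_obs·Q·(S₀ − S) = 0.2186 × 645.7 = 141.1 kg VSS/d.
Carbonaceous O₂ demand = substrate oxidised − cell-mass equivalent = 645.7 − 1.42 × 141.1 = 445.3 kg O₂/d.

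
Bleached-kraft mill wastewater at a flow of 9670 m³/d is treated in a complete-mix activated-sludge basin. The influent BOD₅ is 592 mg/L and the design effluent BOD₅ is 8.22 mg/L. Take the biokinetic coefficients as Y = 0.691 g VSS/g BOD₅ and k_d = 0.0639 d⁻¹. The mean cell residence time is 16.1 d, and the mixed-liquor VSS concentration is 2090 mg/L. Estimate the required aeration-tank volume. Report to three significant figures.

V ≈ 14800 m³

Rearranging the biomass balance for a CMAS with decay, V = Y·Q·ΔS·θ_c / [X·(1+k_d θ_c)] = 0.691 × 9670 × (592 − 8.22) × 16.1 / [2090 × (1 + 0.0639 × 16.1)] = 6.28×10^7 / 4240 = 14811 m³.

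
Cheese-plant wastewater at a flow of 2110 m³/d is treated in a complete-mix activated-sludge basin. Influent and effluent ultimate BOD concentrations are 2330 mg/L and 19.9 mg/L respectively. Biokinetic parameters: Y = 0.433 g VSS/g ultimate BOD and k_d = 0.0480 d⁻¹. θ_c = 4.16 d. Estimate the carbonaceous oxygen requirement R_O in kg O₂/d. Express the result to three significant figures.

R_O ≈ 2380 kg O₂/d

Y_obs = Y / (1 + k_d θ_c) = 0.433 / (1 + 0.0480 × 4.16) = 0.433 / 1.200 = 0.3609.
Q·(S₀ − S) = 2110 × (2330 − 19.9) × 10⁻³ = 4874 kg/d removed.
Net sludge production P_X = 0.3609 × 4874 = 1759 kg VSS/d.
Carbonaceous O₂ demand = substrate oxidised − cell-mass equivalent = 4874 − 1.42 × 1759 = 2376 kg O₂/d.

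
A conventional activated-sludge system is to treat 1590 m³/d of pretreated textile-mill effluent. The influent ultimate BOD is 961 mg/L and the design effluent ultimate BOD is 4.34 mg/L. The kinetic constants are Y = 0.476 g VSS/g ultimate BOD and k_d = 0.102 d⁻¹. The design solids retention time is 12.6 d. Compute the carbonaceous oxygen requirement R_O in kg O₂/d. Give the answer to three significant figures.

Y_obs = Y / (1 + k_d θ_c) = 0.476 / (1 + 0.102 × 12.6) = 0.476 / 2.285 = 0.2083.
Mass of ultimate BOD removed per day: Q(S₀ − S) = 1590 × 956.7 g/m³ = 1521 kg/d.
Net sludge production P_X = 0.2083 × 1521 = 316.8 kg VSS/d.
Carbonaceous O₂ demand = substrate oxidised − cell-mass equivalent = 1521 − 1.42 × 316.8 = 1071 kg O₂/d.

R_O ≈ 1070 kg O₂/d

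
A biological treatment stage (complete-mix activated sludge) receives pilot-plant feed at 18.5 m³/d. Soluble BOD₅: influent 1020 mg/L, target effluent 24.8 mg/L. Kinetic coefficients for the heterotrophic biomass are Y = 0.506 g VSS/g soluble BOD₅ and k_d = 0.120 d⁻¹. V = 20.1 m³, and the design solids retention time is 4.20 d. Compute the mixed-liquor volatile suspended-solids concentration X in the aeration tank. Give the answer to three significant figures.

X = Y·Q·ΔS·θ_c / [V·(1 + k_d θ_c)] = 0.506 × 18.5 × (1020 − 24.8) × 4.20 / [20.1 × (1 + 0.120 × 4.20)] = 1294 mg/L.

X ≈ 1290 mg/L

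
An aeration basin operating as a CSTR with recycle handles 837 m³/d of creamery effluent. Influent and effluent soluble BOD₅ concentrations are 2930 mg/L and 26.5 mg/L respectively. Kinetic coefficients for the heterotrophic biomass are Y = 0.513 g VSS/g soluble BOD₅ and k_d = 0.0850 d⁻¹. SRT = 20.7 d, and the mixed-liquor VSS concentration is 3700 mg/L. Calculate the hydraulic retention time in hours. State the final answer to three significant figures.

Rearranging the biomass balance for a CMAS with decay, V = Y·Q·ΔS·θ_c / [X·(1+k_d θ_c)] = 0.513 × 837 × (2930 − 26.5) × 20.7 / [3700 × (1 + 0.0850 × 20.7)] = 2.58×10^7 / 10210 = 2528 m³.
τ = V/Q = 2528/837 = 3.020 d, or 72.48 h.

τ ≈ 72.5 h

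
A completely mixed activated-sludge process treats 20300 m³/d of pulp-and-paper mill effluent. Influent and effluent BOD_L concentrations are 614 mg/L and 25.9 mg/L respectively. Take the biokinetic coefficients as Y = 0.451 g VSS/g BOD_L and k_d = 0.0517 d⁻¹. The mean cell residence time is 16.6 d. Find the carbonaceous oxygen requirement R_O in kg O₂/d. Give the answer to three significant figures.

R_O ≈ 7820 kg O₂/d

Correct the yield for decay: Y_obs = Y/(1 + k_d θ_c) = 0.451 / (1 + 0.0517 × 16.6) = 0.451 / 1.858 = 0.2427.
ΔS = 614 − 25.9 = 588.1 mg/L, so the substrate removal rate is 20300 × 588.1/1000 = 11938 kg BOD_L/d.
P_X = Y_obs·Q·(S₀ − S) = 0.2427 × 11938 = 2898 kg VSS/d.
Carbonaceous O₂ demand = substrate oxidised − cell-mass equivalent = 11938 − 1.42 × 2898 = 7824 kg O₂/d.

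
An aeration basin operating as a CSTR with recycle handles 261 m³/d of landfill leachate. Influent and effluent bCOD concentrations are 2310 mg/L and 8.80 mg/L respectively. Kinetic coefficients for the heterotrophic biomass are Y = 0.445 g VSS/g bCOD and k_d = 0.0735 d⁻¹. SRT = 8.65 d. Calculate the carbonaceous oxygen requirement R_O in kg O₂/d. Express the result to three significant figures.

Y_obs = Y / (1 + k_d θ_c) = 0.445 / (1 + 0.0735 × 8.65) = 0.445 / 1.636 = 0.2720.
Q·(S₀ − S) = 261 × (2310 − 8.80) × 10⁻³ = 600.6 kg/d removed.
Net sludge production P_X = 0.2720 × 600.6 = 163.4 kg VSS/d.
R_O = Q·(S₀ − S) − 1.42·P_X = 600.6 − 1.42 × 163.4 = 368.6 kg O₂/d.

R_O ≈ 369 kg O₂/d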